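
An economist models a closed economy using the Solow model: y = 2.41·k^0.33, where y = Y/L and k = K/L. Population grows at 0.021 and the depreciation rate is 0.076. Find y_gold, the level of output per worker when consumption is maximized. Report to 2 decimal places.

y_gold ≈ 6.79

n + δ = 0.021 + 0.076 = 0.097.
Setting f'(k) = n+δ gives 0.33·2.41·k^(0.33−1) = 0.097, hence k_gold = (0.33·2.41/0.097)^(1/0.67) ≈ 23.1111.
Output: y_gold = 2.41·k_gold^0.33 = 2.41·23.1111^0.33 ≈ 6.7932.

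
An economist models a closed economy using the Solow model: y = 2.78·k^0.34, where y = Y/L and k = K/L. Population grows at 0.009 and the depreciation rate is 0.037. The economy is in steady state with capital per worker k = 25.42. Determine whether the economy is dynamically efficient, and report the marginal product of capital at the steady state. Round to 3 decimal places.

The effective depreciation rate is n + δ = 0.009 + 0.037 = 0.046.
MPK = 0.34·2.78·k^(0.34−1) = 0.34·2.78·25.42^(-0.66) ≈ 0.1117.
MPK > 0.046, so the economy is dynamically efficient (under-saving).

dynamically efficient; MPK ≈ 0.112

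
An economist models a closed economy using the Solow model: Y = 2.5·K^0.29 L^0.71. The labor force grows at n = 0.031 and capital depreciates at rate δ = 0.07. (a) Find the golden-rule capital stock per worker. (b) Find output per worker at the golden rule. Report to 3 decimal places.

(a) k_gold ≈ 16.057; (b) y_gold ≈ 5.592

Break-even investment rate: n + δ = 0.031 + 0.07 = 0.101.
At the golden rule the marginal product of capital equals n+δ: 0.29·2.5·k^(0.29−1) = 0.101. Solving, k_gold = (0.29·2.5/0.101)^(1/0.71) ≈ 16.0567.
y_gold = 2.5·16.0567^0.29 ≈ 5.5922.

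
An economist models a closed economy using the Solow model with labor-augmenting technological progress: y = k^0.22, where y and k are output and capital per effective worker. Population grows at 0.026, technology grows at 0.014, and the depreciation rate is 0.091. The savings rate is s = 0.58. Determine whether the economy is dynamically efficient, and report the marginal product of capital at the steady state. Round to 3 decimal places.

The effective depreciation rate is n + g + δ = 0.026 + 0.014 + 0.091 = 0.131.
Steady-state k*: s·k^0.22 = 0.131·k gives k* = (0.58/0.131)^(1/0.78) ≈ 6.7361.
MPK = 0.22·6.7361^(-0.78) ≈ 0.0497.
MPK < n+g+δ = 0.131, so the economy is dynamically inefficient (over-saving).

dynamically inefficient; MPK ≈ 0.050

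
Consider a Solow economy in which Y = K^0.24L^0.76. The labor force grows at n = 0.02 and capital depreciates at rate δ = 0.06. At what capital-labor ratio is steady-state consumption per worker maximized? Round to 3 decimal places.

Break-even investment rate: n + δ = 0.02 + 0.06 = 0.08.
Golden rule sets MPK = n+δ: 0.24·k^(0.24−1) = 0.08, so k_gold = (0.24/0.08)^(1/0.76) ≈ 4.2442.

k_gold ≈ 4.244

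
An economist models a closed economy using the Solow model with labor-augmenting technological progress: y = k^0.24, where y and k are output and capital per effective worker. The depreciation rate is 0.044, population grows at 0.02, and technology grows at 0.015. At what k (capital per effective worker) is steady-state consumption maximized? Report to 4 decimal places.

k_gold ≈ 4.3150

Break-even investment rate: n + g + δ = 0.02 + 0.015 + 0.044 = 0.079.
At the golden rule the marginal product of capital equals n+g+δ: 0.24·k^(0.24−1) = 0.079. Solving, k_gold = (0.24/0.079)^(1/0.76) ≈ 4.3150.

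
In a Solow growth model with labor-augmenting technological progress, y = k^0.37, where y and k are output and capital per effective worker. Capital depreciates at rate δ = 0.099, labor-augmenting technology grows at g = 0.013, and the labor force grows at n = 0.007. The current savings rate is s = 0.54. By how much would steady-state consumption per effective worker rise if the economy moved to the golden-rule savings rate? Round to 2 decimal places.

n + g + δ = 0.007 + 0.013 + 0.099 = 0.119.
Current steady state (s = 0.54): k* = (0.54/0.119)^(1/0.63) ≈ 11.0310, y* = 11.0310^0.37 ≈ 2.4309, c* = (1−0.54)·2.4309 ≈ 1.1182.
Setting f'(k) = n+g+δ gives 0.37·k^(0.37−1) = 0.119, hence k_gold = (0.37/0.119)^(1/0.63) ≈ 6.0533.
y_gold = 6.0533^0.37 ≈ 1.9469, c_gold = y_gold − 0.119·k_gold ≈ 1.2265.
Gain: Δc = 1.2265 − 1.1182 ≈ 0.1083.

Δc ≈ 0.11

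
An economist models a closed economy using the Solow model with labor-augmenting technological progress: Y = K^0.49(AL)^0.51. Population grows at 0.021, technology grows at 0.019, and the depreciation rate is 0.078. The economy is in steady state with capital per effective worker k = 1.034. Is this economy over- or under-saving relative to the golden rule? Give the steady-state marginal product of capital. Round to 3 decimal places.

Break-even investment rate: n + g + δ = 0.021 + 0.019 + 0.078 = 0.118.
MPK = 0.49·k^(0.49−1) = 0.49·1.034^(-0.51) ≈ 0.4817.
MPK > 0.118, so the economy is dynamically efficient (under-saving).

under-saving; MPK ≈ 0.482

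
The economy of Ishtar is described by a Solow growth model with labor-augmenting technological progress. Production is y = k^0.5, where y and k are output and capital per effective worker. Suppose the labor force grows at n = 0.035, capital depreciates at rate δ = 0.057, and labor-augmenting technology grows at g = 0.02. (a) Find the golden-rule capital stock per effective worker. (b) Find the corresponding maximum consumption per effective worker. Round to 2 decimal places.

Break-even investment rate: n + g + δ = 0.035 + 0.02 + 0.057 = 0.112.
At the golden rule the marginal product of capital equals n+g+δ: 0.5·k^(0.5−1) = 0.112. Solving, k_gold = (0.5/0.112)^(1/0.5) ≈ 19.9298.
y_gold = 19.9298^0.5 ≈ 4.4643; c_gold = y_gold − 0.112·k_gold ≈ 2.2321.

(a) k_gold ≈ 19.93; (b) c_gold ≈ 2.23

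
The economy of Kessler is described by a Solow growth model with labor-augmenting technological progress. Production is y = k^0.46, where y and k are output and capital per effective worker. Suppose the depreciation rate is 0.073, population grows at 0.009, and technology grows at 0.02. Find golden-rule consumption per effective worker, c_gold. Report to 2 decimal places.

c_gold ≈ 1.95

n + g + δ = 0.009 + 0.02 + 0.073 = 0.102.
Golden rule sets MPK = n+g+δ: 0.46·k^(0.46−1) = 0.102, so k_gold = (0.46/0.102)^(1/0.54) ≈ 16.2706.
y_gold = 16.2706^0.46 ≈ 3.6078.
c_gold = y_gold − (n+g+δ)·k_gold = 3.6078 − 0.102·16.2706 ≈ 1.9482.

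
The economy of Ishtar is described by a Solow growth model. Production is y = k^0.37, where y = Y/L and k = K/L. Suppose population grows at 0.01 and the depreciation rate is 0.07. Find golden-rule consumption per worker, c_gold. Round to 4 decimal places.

The effective depreciation rate is n + δ = 0.01 + 0.07 = 0.08.
Maximizing c = f(k) − (n+δ)·k gives f'(k) = n+δ, i.e. 0.37·k^(0.37−1) = 0.08, so k_gold = (0.37/0.08)^(1/0.63) ≈ 11.3693.
y_gold = 11.3693^0.37 ≈ 2.4582.
c_gold = y_gold − (n+δ)·k_gold = 2.4582 − 0.08·11.3693 ≈ 1.5487.

c_gold ≈ 1.5487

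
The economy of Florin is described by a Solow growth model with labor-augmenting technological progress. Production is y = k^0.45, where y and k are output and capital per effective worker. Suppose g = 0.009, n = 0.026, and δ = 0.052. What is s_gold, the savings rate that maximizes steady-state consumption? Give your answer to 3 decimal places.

s_gold = 0.450

The effective depreciation rate is n + g + δ = 0.026 + 0.009 + 0.052 = 0.087.
At the golden rule MPK = n+g+δ, and in any Cobb-Douglas steady state s = (n+g+δ)·k/y = MPK·k/y = capital's share 0.45.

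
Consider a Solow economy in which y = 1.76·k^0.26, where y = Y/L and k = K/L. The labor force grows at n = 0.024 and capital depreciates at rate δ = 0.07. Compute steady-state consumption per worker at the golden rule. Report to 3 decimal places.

Capital per worker breaks even when investment replaces (n + δ)·k; here n + δ = 0.094.
Maximizing c = f(k) − (n+δ)·k gives f'(k) = n+δ, i.e. 0.26·1.76·k^(0.26−1) = 0.094, so k_gold = (0.26·1.76/0.094)^(1/0.74) ≈ 8.4891.
y_gold = 1.76·8.4891^0.26 ≈ 3.0691.
c_gold = y_gold − (n+δ)·k_gold = 3.0691 − 0.094·8.4891 ≈ 2.2712.

c_gold ≈ 2.271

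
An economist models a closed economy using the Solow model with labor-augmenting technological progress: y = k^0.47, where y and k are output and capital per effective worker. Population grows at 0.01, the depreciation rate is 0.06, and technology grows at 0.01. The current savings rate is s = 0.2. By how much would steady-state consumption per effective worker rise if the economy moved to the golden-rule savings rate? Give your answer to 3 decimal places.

Δc ≈ 0.745

Capital per effective worker breaks even when investment replaces (n + g + δ)·k; here n + g + δ = 0.08.
Current steady state (s = 0.2): k* = (0.2/0.08)^(1/0.53) ≈ 5.6342, y* = 5.6342^0.47 ≈ 2.2537, c* = (1−0.2)·2.2537 ≈ 1.8029.
Setting f'(k) = n+g+δ gives 0.47·k^(0.47−1) = 0.08, hence k_gold = (0.47/0.08)^(1/0.53) ≈ 28.2461.
y_gold = 28.2461^0.47 ≈ 4.8078, c_gold = y_gold − 0.08·k_gold ≈ 2.5482.
Gain: Δc = 2.5482 − 1.8029 ≈ 0.7452.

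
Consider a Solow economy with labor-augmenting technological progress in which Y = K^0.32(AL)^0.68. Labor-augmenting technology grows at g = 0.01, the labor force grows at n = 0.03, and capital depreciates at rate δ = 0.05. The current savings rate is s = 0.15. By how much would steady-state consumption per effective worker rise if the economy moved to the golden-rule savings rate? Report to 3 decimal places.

Break-even investment rate: n + g + δ = 0.03 + 0.01 + 0.05 = 0.09.
Current steady state (s = 0.15): k* = (0.15/0.09)^(1/0.68) ≈ 2.1196, y* = 2.1196^0.32 ≈ 1.2717, c* = (1−0.15)·1.2717 ≈ 1.0810.
Golden rule sets MPK = n+g+δ: 0.32·k^(0.32−1) = 0.09, so k_gold = (0.32/0.09)^(1/0.68) ≈ 6.4589.
y_gold = 6.4589^0.32 ≈ 1.8166, c_gold = y_gold − 0.09·k_gold ≈ 1.2353.
Gain: Δc = 1.2353 − 1.0810 ≈ 0.1543.

Δc ≈ 0.154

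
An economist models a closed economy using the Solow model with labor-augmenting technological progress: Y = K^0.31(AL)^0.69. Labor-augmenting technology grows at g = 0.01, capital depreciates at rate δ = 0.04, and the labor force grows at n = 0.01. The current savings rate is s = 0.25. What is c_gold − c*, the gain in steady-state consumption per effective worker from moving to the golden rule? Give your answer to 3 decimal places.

n + g + δ = 0.01 + 0.01 + 0.04 = 0.06.
Current steady state (s = 0.25): k* = (0.25/0.06)^(1/0.69) ≈ 7.9112, y* = 7.9112^0.31 ≈ 1.8987, c* = (1−0.25)·1.8987 ≈ 1.4240.
At the golden rule the marginal product of capital equals n+g+δ: 0.31·k^(0.31−1) = 0.06. Solving, k_gold = (0.31/0.06)^(1/0.69) ≈ 10.8053.
y_gold = 10.8053^0.31 ≈ 2.0914, c_gold = y_gold − 0.06·k_gold ≈ 1.4430.
Gain: Δc = 1.4430 − 1.4240 ≈ 0.0190.

Δc ≈ 0.019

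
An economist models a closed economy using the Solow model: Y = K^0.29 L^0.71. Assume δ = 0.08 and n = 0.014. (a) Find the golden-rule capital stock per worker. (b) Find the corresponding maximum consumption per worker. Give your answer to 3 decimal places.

(a) k_gold ≈ 4.888; (b) c_gold ≈ 1.125

n + δ = 0.014 + 0.08 = 0.094.
Golden rule sets MPK = n+δ: 0.29·k^(0.29−1) = 0.094, so k_gold = (0.29/0.094)^(1/0.71) ≈ 4.8878.
y_gold = 4.8878^0.29 ≈ 1.5843; c_gold = y_gold − 0.094·k_gold ≈ 1.1249.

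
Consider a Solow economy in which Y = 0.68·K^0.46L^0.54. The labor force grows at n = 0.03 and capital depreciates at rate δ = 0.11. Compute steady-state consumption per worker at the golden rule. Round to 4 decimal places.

n + δ = 0.03 + 0.11 = 0.14.
Golden rule sets MPK = n+δ: 0.46·0.68·k^(0.46−1) = 0.14, so k_gold = (0.46·0.68/0.14)^(1/0.54) ≈ 4.4315.
y_gold = 0.68·4.4315^0.46 ≈ 1.3487.
c_gold = y_gold − (n+δ)·k_gold = 1.3487 − 0.14·4.4315 ≈ 0.7283.

c_gold ≈ 0.7283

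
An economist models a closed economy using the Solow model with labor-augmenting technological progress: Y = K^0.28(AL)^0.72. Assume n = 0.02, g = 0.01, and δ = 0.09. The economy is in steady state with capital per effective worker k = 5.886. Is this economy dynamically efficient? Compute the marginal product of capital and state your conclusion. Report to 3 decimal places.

dynamically inefficient; MPK ≈ 0.078

Capital per effective worker breaks even when investment replaces (n + g + δ)·k; here n + g + δ = 0.12.
MPK = 0.28·k^(0.28−1) = 0.28·5.886^(-0.72) ≈ 0.0781.
MPK < 0.12, so the economy is dynamically inefficient (over-saving).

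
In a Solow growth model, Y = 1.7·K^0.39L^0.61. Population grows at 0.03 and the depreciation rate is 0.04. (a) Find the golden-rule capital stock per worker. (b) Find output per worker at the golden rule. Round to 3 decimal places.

Capital per worker breaks even when investment replaces (n + δ)·k; here n + δ = 0.07.
Golden rule sets MPK = n+δ: 0.39·1.7·k^(0.39−1) = 0.07, so k_gold = (0.39·1.7/0.07)^(1/0.61) ≈ 39.8732.
y_gold = 1.7·39.8732^0.39 ≈ 7.1567.

(a) k_gold ≈ 39.873; (b) y_gold ≈ 7.157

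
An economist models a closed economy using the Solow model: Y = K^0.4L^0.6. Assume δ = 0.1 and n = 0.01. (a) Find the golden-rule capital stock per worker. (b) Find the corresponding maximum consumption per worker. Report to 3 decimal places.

(a) k_gold ≈ 8.599; (b) c_gold ≈ 1.419

n + δ = 0.01 + 0.1 = 0.11.
Maximizing c = f(k) − (n+δ)·k gives f'(k) = n+δ, i.e. 0.4·k^(0.4−1) = 0.11, so k_gold = (0.4/0.11)^(1/0.6) ≈ 8.5990.
y_gold = 8.5990^0.4 ≈ 2.3647; c_gold = y_gold − 0.11·k_gold ≈ 1.4188.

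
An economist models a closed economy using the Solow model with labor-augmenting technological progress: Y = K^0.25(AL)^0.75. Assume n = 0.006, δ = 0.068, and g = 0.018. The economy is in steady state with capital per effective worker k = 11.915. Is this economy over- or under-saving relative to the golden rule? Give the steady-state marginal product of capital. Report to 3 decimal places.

The effective depreciation rate is n + g + δ = 0.006 + 0.018 + 0.068 = 0.092.
MPK = 0.25·k^(0.25−1) = 0.25·11.915^(-0.75) ≈ 0.0390.
MPK < 0.092, so the economy is dynamically inefficient (over-saving).

over-saving; MPK ≈ 0.039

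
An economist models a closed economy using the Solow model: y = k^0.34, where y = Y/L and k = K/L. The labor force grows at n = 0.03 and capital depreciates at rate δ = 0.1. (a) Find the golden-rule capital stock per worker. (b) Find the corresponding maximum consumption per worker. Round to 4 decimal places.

n + δ = 0.03 + 0.1 = 0.13.
Maximizing c = f(k) − (n+δ)·k gives f'(k) = n+δ, i.e. 0.34·k^(0.34−1) = 0.13, so k_gold = (0.34/0.13)^(1/0.66) ≈ 4.2917.
y_gold = 4.2917^0.34 ≈ 1.6409; c_gold = y_gold − 0.13·k_gold ≈ 1.0830.

(a) k_gold ≈ 4.2917; (b) c_gold ≈ 1.0830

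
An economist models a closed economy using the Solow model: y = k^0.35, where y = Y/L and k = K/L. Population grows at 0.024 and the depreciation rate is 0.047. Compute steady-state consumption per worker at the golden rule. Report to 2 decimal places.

c_gold ≈ 1.53

Break-even investment rate: n + δ = 0.024 + 0.047 = 0.071.
Maximizing c = f(k) − (n+δ)·k gives f'(k) = n+δ, i.e. 0.35·k^(0.35−1) = 0.071, so k_gold = (0.35/0.071)^(1/0.65) ≈ 11.6375.
y_gold = 11.6375^0.35 ≈ 2.3608.
c_gold = y_gold − (n+δ)·k_gold = 2.3608 − 0.071·11.6375 ≈ 1.5345.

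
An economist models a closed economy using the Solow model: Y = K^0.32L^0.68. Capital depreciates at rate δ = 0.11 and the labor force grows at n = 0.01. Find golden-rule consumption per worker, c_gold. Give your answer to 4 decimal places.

The effective depreciation rate is n + δ = 0.01 + 0.11 = 0.12.
Maximizing c = f(k) − (n+δ)·k gives f'(k) = n+δ, i.e. 0.32·k^(0.32−1) = 0.12, so k_gold = (0.32/0.12)^(1/0.68) ≈ 4.2308.
y_gold = 4.2308^0.32 ≈ 1.5866.
c_gold = y_gold − (n+δ)·k_gold = 1.5866 − 0.12·4.2308 ≈ 1.0789.

c_gold ≈ 1.0789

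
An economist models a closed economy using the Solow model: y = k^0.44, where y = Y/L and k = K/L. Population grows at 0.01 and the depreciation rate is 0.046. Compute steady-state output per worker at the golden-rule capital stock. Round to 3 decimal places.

y_gold ≈ 5.052

Capital per worker breaks even when investment replaces (n + δ)·k; here n + δ = 0.056.
Golden rule sets MPK = n+δ: 0.44·k^(0.44−1) = 0.056, so k_gold = (0.44/0.056)^(1/0.56) ≈ 39.6905.
Output: y_gold = k_gold^0.44 = 39.6905^0.44 ≈ 5.0515.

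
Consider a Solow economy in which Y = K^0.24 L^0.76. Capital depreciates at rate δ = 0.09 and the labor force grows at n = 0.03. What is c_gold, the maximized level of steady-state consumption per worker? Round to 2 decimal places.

Capital per worker breaks even when investment replaces (n + δ)·k; here n + δ = 0.12.
Setting f'(k) = n+δ gives 0.24·k^(0.24−1) = 0.12, hence k_gold = (0.24/0.12)^(1/0.76) ≈ 2.4894.
y_gold = 2.4894^0.24 ≈ 1.2447.
c_gold = y_gold − (n+δ)·k_gold = 1.2447 − 0.12·2.4894 ≈ 0.9460.

c_gold ≈ 0.95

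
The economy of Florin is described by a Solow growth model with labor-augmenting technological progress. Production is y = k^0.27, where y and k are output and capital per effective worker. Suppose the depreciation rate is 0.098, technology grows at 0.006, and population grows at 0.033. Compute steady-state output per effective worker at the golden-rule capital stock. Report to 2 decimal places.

n + g + δ = 0.033 + 0.006 + 0.098 = 0.137.
Golden rule sets MPK = n+g+δ: 0.27·k^(0.27−1) = 0.137, so k_gold = (0.27/0.137)^(1/0.73) ≈ 2.5329.
Output: y_gold = k_gold^0.27 = 2.5329^0.27 ≈ 1.2852.

y_gold ≈ 1.29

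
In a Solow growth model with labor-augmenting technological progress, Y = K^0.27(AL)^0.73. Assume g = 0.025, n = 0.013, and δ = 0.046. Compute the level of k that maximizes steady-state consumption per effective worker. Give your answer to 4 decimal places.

Capital per effective worker breaks even when investment replaces (n + g + δ)·k; here n + g + δ = 0.084.
Setting f'(k) = n+g+δ gives 0.27·k^(0.27−1) = 0.084, hence k_gold = (0.27/0.084)^(1/0.73) ≈ 4.9504.

k_gold ≈ 4.9504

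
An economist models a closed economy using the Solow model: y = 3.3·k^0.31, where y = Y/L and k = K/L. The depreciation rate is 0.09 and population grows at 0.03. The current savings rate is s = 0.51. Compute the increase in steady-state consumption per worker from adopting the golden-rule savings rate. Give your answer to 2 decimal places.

Δc ≈ 0.67

n + δ = 0.03 + 0.09 = 0.12.
Current steady state (s = 0.51): k* = (0.51·3.3/0.12)^(1/0.69) ≈ 45.9386, y* = 3.3·45.9386^0.31 ≈ 10.8091, c* = (1−0.51)·10.8091 ≈ 5.2965.
Golden rule sets MPK = n+δ: 0.31·3.3·k^(0.31−1) = 0.12, so k_gold = (0.31·3.3/0.12)^(1/0.69) ≈ 22.3271.
y_gold = 3.3·22.3271^0.31 ≈ 8.6428, c_gold = y_gold − 0.12·k_gold ≈ 5.9635.
Gain: Δc = 5.9635 − 5.2965 ≈ 0.6670.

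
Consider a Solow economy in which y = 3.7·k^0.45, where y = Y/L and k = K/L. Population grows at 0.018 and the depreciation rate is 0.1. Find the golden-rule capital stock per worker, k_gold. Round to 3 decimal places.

Capital per worker breaks even when investment replaces (n + δ)·k; here n + δ = 0.118.
Maximizing c = f(k) − (n+δ)·k gives f'(k) = n+δ, i.e. 0.45·3.7·k^(0.45−1) = 0.118, so k_gold = (0.45·3.7/0.118)^(1/0.55) ≈ 123.0435.

k_gold ≈ 123.043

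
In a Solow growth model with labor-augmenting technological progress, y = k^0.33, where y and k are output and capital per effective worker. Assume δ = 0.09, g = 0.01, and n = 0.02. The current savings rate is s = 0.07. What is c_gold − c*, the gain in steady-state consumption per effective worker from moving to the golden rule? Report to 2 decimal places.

Break-even investment rate: n + g + δ = 0.02 + 0.01 + 0.09 = 0.12.
Current steady state (s = 0.07): k* = (0.07/0.12)^(1/0.67) ≈ 0.4473, y* = 0.4473^0.33 ≈ 0.7668, c* = (1−0.07)·0.7668 ≈ 0.7132.
At the golden rule the marginal product of capital equals n+g+δ: 0.33·k^(0.33−1) = 0.12. Solving, k_gold = (0.33/0.12)^(1/0.67) ≈ 4.5261.
y_gold = 4.5261^0.33 ≈ 1.6458, c_gold = y_gold − 0.12·k_gold ≈ 1.1027.
Gain: Δc = 1.1027 − 0.7132 ≈ 0.3896.

Δc ≈ 0.39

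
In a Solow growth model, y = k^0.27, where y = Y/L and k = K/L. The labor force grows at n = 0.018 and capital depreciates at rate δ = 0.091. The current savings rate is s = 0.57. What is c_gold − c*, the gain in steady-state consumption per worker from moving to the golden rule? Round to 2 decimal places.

n + δ = 0.018 + 0.091 = 0.109.
Current steady state (s = 0.57): k* = (0.57/0.109)^(1/0.73) ≈ 9.6422, y* = 9.6422^0.27 ≈ 1.8439, c* = (1−0.57)·1.8439 ≈ 0.7929.
Setting f'(k) = n+δ gives 0.27·k^(0.27−1) = 0.109, hence k_gold = (0.27/0.109)^(1/0.73) ≈ 3.4645.
y_gold = 3.4645^0.27 ≈ 1.3986, c_gold = y_gold − 0.109·k_gold ≈ 1.0210.
Gain: Δc = 1.0210 − 0.7929 ≈ 0.2281.

Δc ≈ 0.23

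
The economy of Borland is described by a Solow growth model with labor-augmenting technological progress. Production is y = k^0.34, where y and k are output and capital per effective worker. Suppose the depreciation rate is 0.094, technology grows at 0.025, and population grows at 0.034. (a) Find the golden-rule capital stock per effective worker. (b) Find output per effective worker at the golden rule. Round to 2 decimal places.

(a) k_gold ≈ 3.35; (b) y_gold ≈ 1.51

The effective depreciation rate is n + g + δ = 0.034 + 0.025 + 0.094 = 0.153.
Setting f'(k) = n+g+δ gives 0.34·k^(0.34−1) = 0.153, hence k_gold = (0.34/0.153)^(1/0.66) ≈ 3.3530.
y_gold = 3.3530^0.34 ≈ 1.5089.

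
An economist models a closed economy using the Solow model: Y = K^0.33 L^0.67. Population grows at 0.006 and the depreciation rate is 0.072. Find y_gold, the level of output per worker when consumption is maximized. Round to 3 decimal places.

The effective depreciation rate is n + δ = 0.006 + 0.072 = 0.078.
At the golden rule the marginal product of capital equals n+δ: 0.33·k^(0.33−1) = 0.078. Solving, k_gold = (0.33/0.078)^(1/0.67) ≈ 8.6090.
Output: y_gold = k_gold^0.33 = 8.6090^0.33 ≈ 2.0349.

y_gold ≈ 2.035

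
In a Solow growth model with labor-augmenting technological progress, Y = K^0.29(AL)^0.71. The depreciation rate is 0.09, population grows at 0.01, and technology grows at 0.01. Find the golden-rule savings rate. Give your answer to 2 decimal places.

s_gold = 0.29

The effective depreciation rate is n + g + δ = 0.01 + 0.01 + 0.09 = 0.11.
At the golden rule MPK = n+g+δ, and in any Cobb-Douglas steady state s = (n+g+δ)·k/y = MPK·k/y = capital's share 0.29.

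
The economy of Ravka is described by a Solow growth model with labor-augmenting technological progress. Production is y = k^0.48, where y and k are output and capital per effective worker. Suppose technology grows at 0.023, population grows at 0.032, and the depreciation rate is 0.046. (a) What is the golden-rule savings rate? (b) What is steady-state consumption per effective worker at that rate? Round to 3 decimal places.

The effective depreciation rate is n + g + δ = 0.032 + 0.023 + 0.046 = 0.101.
For Cobb-Douglas, s_gold equals capital's share: s_gold = 0.48.
Setting f'(k) = n+g+δ gives 0.48·k^(0.48−1) = 0.101, hence k_gold = (0.48/0.101)^(1/0.52) ≈ 20.0341.
y_gold = 20.0341^0.48 ≈ 4.2155; c_gold = (1−0.48)·y_gold ≈ 2.1921.

(a) s_gold = 0.480; (b) c_gold ≈ 2.192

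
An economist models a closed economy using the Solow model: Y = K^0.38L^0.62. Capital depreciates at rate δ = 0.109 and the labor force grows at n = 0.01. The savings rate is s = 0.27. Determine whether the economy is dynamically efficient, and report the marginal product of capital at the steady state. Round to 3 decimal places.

Break-even investment rate: n + δ = 0.01 + 0.109 = 0.119.
Steady-state k*: s·k^0.38 = 0.119·k gives k* = (0.27/0.119)^(1/0.62) ≈ 3.7489.
MPK = 0.38·3.7489^(-0.62) ≈ 0.1675.
MPK > n+δ = 0.119, so the economy is dynamically efficient (under-saving).

dynamically efficient; MPK ≈ 0.167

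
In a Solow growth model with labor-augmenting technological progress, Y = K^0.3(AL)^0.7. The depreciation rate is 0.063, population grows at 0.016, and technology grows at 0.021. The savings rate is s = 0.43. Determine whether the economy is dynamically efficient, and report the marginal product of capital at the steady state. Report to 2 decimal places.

n + g + δ = 0.016 + 0.021 + 0.063 = 0.1.
Steady-state k*: s·k^0.3 = 0.1·k gives k* = (0.43/0.1)^(1/0.7) ≈ 8.0344.
MPK = 0.3·8.0344^(-0.7) ≈ 0.0698.
MPK < n+g+δ = 0.1, so the economy is dynamically inefficient (over-saving).

dynamically inefficient; MPK ≈ 0.07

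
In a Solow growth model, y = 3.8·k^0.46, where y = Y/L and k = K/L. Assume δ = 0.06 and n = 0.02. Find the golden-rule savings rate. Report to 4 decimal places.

s_gold = 0.4600

The effective depreciation rate is n + δ = 0.02 + 0.06 = 0.08.
At the golden rule MPK = n+δ, and in any Cobb-Douglas steady state s = (n+δ)·k/y = MPK·k/y = capital's share 0.46.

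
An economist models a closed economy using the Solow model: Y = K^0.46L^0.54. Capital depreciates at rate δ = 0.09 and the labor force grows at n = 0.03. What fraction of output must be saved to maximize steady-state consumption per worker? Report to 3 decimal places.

s_gold = 0.460

Capital per worker breaks even when investment replaces (n + δ)·k; here n + δ = 0.12.
At the golden rule MPK = n+δ, and in any Cobb-Douglas steady state s = (n+δ)·k/y = MPK·k/y = capital's share 0.46.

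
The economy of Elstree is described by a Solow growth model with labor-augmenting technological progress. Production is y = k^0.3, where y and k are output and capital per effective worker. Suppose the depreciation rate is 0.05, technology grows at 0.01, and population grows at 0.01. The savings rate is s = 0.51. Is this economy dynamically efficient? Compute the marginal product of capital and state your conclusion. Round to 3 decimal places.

n + g + δ = 0.01 + 0.01 + 0.05 = 0.07.
Steady-state k*: s·k^0.3 = 0.07·k gives k* = (0.51/0.07)^(1/0.7) ≈ 17.0649.
MPK = 0.3·17.0649^(-0.7) ≈ 0.0412.
MPK < n+g+δ = 0.07, so the economy is dynamically inefficient (over-saving).

dynamically inefficient; MPK ≈ 0.041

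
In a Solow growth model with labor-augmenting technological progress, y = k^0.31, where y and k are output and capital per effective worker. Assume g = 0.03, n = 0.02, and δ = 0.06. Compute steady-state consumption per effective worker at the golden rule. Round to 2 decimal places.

The effective depreciation rate is n + g + δ = 0.02 + 0.03 + 0.06 = 0.11.
Maximizing c = f(k) − (n+g+δ)·k gives f'(k) = n+g+δ, i.e. 0.31·k^(0.31−1) = 0.11, so k_gold = (0.31/0.11)^(1/0.69) ≈ 4.4888.
y_gold = 4.4888^0.31 ≈ 1.5928.
c_gold = y_gold − (n+g+δ)·k_gold = 1.5928 − 0.11·4.4888 ≈ 1.0990.

c_gold ≈ 1.10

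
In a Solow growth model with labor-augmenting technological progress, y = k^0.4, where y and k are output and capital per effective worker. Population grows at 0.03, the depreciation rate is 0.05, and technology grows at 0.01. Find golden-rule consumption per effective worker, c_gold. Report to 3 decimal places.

c_gold ≈ 1.622

Break-even investment rate: n + g + δ = 0.03 + 0.01 + 0.05 = 0.09.
Maximizing c = f(k) − (n+g+δ)·k gives f'(k) = n+g+δ, i.e. 0.4·k^(0.4−1) = 0.09, so k_gold = (0.4/0.09)^(1/0.6) ≈ 12.0142.
y_gold = 12.0142^0.4 ≈ 2.7032.
c_gold = y_gold − (n+g+δ)·k_gold = 2.7032 − 0.09·12.0142 ≈ 1.6219.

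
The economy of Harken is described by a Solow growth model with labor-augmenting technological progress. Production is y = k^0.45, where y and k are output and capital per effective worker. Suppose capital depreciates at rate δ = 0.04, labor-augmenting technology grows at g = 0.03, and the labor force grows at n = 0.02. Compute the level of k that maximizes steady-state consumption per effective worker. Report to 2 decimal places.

Break-even investment rate: n + g + δ = 0.02 + 0.03 + 0.04 = 0.09.
Golden rule sets MPK = n+g+δ: 0.45·k^(0.45−1) = 0.09, so k_gold = (0.45/0.09)^(1/0.55) ≈ 18.6575.

k_gold ≈ 18.66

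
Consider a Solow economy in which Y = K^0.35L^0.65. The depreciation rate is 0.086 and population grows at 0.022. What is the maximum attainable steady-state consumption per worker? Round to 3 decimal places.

n + δ = 0.022 + 0.086 = 0.108.
Golden rule sets MPK = n+δ: 0.35·k^(0.35−1) = 0.108, so k_gold = (0.35/0.108)^(1/0.65) ≈ 6.1039.
y_gold = 6.1039^0.35 ≈ 1.8835.
c_gold = y_gold − (n+δ)·k_gold = 1.8835 − 0.108·6.1039 ≈ 1.2243.

c_gold ≈ 1.224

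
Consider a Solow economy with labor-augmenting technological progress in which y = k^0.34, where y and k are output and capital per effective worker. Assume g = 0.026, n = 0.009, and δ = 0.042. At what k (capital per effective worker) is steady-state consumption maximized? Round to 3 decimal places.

k_gold ≈ 9.490

Capital per effective worker breaks even when investment replaces (n + g + δ)·k; here n + g + δ = 0.077.
Maximizing c = f(k) − (n+g+δ)·k gives f'(k) = n+g+δ, i.e. 0.34·k^(0.34−1) = 0.077, so k_gold = (0.34/0.077)^(1/0.66) ≈ 9.4898.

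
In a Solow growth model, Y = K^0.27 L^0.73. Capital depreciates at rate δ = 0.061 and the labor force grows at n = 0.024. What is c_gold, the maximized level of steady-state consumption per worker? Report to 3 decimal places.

c_gold ≈ 1.119

Break-even investment rate: n + δ = 0.024 + 0.061 = 0.085.
At the golden rule the marginal product of capital equals n+δ: 0.27·k^(0.27−1) = 0.085. Solving, k_gold = (0.27/0.085)^(1/0.73) ≈ 4.8707.
y_gold = 4.8707^0.27 ≈ 1.5334.
c_gold = y_gold − (n+δ)·k_gold = 1.5334 − 0.085·4.8707 ≈ 1.1194.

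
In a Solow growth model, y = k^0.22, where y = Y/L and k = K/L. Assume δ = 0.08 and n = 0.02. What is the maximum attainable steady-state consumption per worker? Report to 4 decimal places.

c_gold ≈ 0.9743

Break-even investment rate: n + δ = 0.02 + 0.08 = 0.1.
At the golden rule the marginal product of capital equals n+δ: 0.22·k^(0.22−1) = 0.1. Solving, k_gold = (0.22/0.1)^(1/0.78) ≈ 2.7479.
y_gold = 2.7479^0.22 ≈ 1.2491.
c_gold = y_gold − (n+δ)·k_gold = 1.2491 − 0.1·2.7479 ≈ 0.9743.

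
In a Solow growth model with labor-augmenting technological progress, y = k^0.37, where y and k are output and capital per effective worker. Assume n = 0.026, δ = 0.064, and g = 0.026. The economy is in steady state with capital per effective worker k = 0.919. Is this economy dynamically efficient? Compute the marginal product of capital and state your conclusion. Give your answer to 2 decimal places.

dynamically efficient; MPK ≈ 0.39

The effective depreciation rate is n + g + δ = 0.026 + 0.026 + 0.064 = 0.116.
MPK = 0.37·k^(0.37−1) = 0.37·0.919^(-0.63) ≈ 0.3902.
MPK > 0.116, so the economy is dynamically efficient (under-saving).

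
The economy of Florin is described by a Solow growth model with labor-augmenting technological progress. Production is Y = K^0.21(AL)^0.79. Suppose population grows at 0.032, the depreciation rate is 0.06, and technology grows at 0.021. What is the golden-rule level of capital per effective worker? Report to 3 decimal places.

k_gold ≈ 2.191

Capital per effective worker breaks even when investment replaces (n + g + δ)·k; here n + g + δ = 0.113.
At the golden rule the marginal product of capital equals n+g+δ: 0.21·k^(0.21−1) = 0.113. Solving, k_gold = (0.21/0.113)^(1/0.79) ≈ 2.1912.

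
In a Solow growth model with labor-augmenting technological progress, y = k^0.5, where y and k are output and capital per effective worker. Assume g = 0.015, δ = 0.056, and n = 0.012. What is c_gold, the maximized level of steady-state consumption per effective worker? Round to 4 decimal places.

n + g + δ = 0.012 + 0.015 + 0.056 = 0.083.
At the golden rule the marginal product of capital equals n+g+δ: 0.5·k^(0.5−1) = 0.083. Solving, k_gold = (0.5/0.083)^(1/0.5) ≈ 36.2897.
y_gold = 36.2897^0.5 ≈ 6.0241.
c_gold = y_gold − (n+g+δ)·k_gold = 6.0241 − 0.083·36.2897 ≈ 3.0120.

c_gold ≈ 3.0120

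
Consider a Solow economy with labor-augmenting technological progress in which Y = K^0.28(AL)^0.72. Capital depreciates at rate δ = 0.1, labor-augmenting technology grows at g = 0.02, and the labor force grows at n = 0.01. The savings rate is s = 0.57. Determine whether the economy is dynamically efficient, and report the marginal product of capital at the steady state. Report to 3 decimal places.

dynamically inefficient; MPK ≈ 0.064

Capital per effective worker breaks even when investment replaces (n + g + δ)·k; here n + g + δ = 0.13.
Steady-state k*: s·k^0.28 = 0.13·k gives k* = (0.57/0.13)^(1/0.72) ≈ 7.7906.
MPK = 0.28·7.7906^(-0.72) ≈ 0.0639.
MPK < n+g+δ = 0.13, so the economy is dynamically inefficient (over-saving).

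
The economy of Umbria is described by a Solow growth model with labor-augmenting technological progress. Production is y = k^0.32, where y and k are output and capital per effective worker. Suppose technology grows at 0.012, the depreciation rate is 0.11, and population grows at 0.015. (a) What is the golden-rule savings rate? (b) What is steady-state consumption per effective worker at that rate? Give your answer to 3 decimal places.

Capital per effective worker breaks even when investment replaces (n + g + δ)·k; here n + g + δ = 0.137.
For Cobb-Douglas, s_gold equals capital's share: s_gold = 0.32.
Setting f'(k) = n+g+δ gives 0.32·k^(0.32−1) = 0.137, hence k_gold = (0.32/0.137)^(1/0.68) ≈ 3.4818.
y_gold = 3.4818^0.32 ≈ 1.4907; c_gold = (1−0.32)·y_gold ≈ 1.0136.

(a) s_gold = 0.320; (b) c_gold ≈ 1.014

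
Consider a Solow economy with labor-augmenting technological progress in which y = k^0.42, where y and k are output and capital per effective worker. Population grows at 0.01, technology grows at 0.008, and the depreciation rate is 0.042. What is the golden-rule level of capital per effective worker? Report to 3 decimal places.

k_gold ≈ 28.646

n + g + δ = 0.01 + 0.008 + 0.042 = 0.06.
Golden rule sets MPK = n+g+δ: 0.42·k^(0.42−1) = 0.06, so k_gold = (0.42/0.06)^(1/0.58) ≈ 28.6461.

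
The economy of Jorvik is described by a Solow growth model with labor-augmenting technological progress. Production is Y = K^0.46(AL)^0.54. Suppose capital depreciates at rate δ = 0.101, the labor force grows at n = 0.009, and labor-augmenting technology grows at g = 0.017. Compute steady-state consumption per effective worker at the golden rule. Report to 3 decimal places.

c_gold ≈ 1.616

n + g + δ = 0.009 + 0.017 + 0.101 = 0.127.
Maximizing c = f(k) − (n+g+δ)·k gives f'(k) = n+g+δ, i.e. 0.46·k^(0.46−1) = 0.127, so k_gold = (0.46/0.127)^(1/0.54) ≈ 10.8418.
y_gold = 10.8418^0.46 ≈ 2.9933.
c_gold = y_gold − (n+g+δ)·k_gold = 2.9933 − 0.127·10.8418 ≈ 1.6164.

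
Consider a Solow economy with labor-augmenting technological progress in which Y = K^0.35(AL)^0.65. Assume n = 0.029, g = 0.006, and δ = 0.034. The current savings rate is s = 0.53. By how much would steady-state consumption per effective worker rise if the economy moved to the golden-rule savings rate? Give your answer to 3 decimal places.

Δc ≈ 0.149

n + g + δ = 0.029 + 0.006 + 0.034 = 0.069.
Current steady state (s = 0.53): k* = (0.53/0.069)^(1/0.65) ≈ 23.0248, y* = 23.0248^0.35 ≈ 2.9976, c* = (1−0.53)·2.9976 ≈ 1.4089.
Golden rule sets MPK = n+g+δ: 0.35·k^(0.35−1) = 0.069, so k_gold = (0.35/0.069)^(1/0.65) ≈ 12.1605.
y_gold = 12.1605^0.35 ≈ 2.3974, c_gold = y_gold − 0.069·k_gold ≈ 1.5583.
Gain: Δc = 1.5583 − 1.4089 ≈ 0.1494.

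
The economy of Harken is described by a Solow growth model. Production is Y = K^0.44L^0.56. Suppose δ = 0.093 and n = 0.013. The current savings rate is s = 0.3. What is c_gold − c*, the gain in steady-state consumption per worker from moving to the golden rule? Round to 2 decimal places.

n + δ = 0.013 + 0.093 = 0.106.
Current steady state (s = 0.3): k* = (0.3/0.106)^(1/0.56) ≈ 6.4093, y* = 6.4093^0.44 ≈ 2.2646, c* = (1−0.3)·2.2646 ≈ 1.5852.
At the golden rule the marginal product of capital equals n+δ: 0.44·k^(0.44−1) = 0.106. Solving, k_gold = (0.44/0.106)^(1/0.56) ≈ 12.7009.
y_gold = 12.7009^0.44 ≈ 3.0598, c_gold = y_gold − 0.106·k_gold ≈ 1.7135.
Gain: Δc = 1.7135 − 1.5852 ≈ 0.1282.

Δc ≈ 0.13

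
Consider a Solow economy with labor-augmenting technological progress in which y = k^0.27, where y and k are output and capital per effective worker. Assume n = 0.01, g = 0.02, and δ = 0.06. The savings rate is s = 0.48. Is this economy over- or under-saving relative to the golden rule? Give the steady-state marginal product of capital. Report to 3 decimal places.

The effective depreciation rate is n + g + δ = 0.01 + 0.02 + 0.06 = 0.09.
Steady-state k*: s·k^0.27 = 0.09·k gives k* = (0.48/0.09)^(1/0.73) ≈ 9.9058.
MPK = 0.27·9.9058^(-0.73) ≈ 0.0506.
MPK < n+g+δ = 0.09, so the economy is dynamically inefficient (over-saving).

over-saving; MPK ≈ 0.051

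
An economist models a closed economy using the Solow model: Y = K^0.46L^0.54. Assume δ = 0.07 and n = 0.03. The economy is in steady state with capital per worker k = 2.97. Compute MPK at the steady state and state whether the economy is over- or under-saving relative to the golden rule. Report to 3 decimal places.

under-saving; MPK ≈ 0.256

Break-even investment rate: n + δ = 0.03 + 0.07 = 0.1.
MPK = 0.46·k^(0.46−1) = 0.46·2.97^(-0.54) ≈ 0.2555.
MPK > 0.1, so the economy is dynamically efficient (under-saving).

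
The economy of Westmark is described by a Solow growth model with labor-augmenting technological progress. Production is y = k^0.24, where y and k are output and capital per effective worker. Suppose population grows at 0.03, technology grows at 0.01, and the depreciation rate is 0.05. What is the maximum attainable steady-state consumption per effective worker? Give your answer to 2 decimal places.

The effective depreciation rate is n + g + δ = 0.03 + 0.01 + 0.05 = 0.09.
Setting f'(k) = n+g+δ gives 0.24·k^(0.24−1) = 0.09, hence k_gold = (0.24/0.09)^(1/0.76) ≈ 3.6348.
y_gold = 3.6348^0.24 ≈ 1.3631.
c_gold = y_gold − (n+g+δ)·k_gold = 1.3631 − 0.09·3.6348 ≈ 1.0359.

c_gold ≈ 1.04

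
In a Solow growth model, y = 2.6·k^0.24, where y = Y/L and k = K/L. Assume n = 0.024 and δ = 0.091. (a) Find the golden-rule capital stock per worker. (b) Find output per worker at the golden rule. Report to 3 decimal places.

n + δ = 0.024 + 0.091 = 0.115.
Maximizing c = f(k) − (n+δ)·k gives f'(k) = n+δ, i.e. 0.24·2.6·k^(0.24−1) = 0.115, so k_gold = (0.24·2.6/0.115)^(1/0.76) ≈ 9.2561.
y_gold = 2.6·9.2561^0.24 ≈ 4.4352.

(a) k_gold ≈ 9.256; (b) y_gold ≈ 4.435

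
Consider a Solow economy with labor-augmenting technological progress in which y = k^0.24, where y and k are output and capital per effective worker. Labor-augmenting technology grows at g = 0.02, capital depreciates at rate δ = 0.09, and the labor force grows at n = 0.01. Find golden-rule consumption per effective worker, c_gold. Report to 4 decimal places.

c_gold ≈ 0.9460

The effective depreciation rate is n + g + δ = 0.01 + 0.02 + 0.09 = 0.12.
Setting f'(k) = n+g+δ gives 0.24·k^(0.24−1) = 0.12, hence k_gold = (0.24/0.12)^(1/0.76) ≈ 2.4894.
y_gold = 2.4894^0.24 ≈ 1.2447.
c_gold = y_gold − (n+g+δ)·k_gold = 1.2447 − 0.12·2.4894 ≈ 0.9460.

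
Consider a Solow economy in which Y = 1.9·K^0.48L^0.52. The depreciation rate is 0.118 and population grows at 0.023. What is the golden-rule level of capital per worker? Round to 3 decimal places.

n + δ = 0.023 + 0.118 = 0.141.
Maximizing c = f(k) − (n+δ)·k gives f'(k) = n+δ, i.e. 0.48·1.9·k^(0.48−1) = 0.141, so k_gold = (0.48·1.9/0.141)^(1/0.52) ≈ 36.2397.

k_gold ≈ 36.240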